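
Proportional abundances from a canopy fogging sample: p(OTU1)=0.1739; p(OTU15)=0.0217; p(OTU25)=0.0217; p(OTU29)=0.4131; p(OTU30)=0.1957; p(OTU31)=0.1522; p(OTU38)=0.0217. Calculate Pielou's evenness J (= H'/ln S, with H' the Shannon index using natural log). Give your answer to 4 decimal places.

H' = −Σ pᵢ ln pᵢ = −((-0.304199) + (-0.083121) + (-0.083121) + (-0.365207) + (-0.319220) + (-0.286526) + (-0.083121)) = 1.524514 (working shown to 6 dp, full precision carried).
With S = 7 species, ln S = 1.945910, so J = 1.524514/1.945910 = 0.783445, i.e. 0.7834 to 4 decimal places.

0.7834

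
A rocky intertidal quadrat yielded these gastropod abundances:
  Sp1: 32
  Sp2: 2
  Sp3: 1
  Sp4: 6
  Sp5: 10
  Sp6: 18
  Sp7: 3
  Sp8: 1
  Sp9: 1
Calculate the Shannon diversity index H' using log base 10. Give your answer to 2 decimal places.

Total N = 32+2+1+6+10+18+3+1+1 = 74, so the proportions are 0.4324, 0.027, 0.0135, 0.0811, 0.1351, 0.2432, 0.0405, 0.0135, 0.0135 (working shown to 4 dp, full precision carried).
Each pᵢ log₁₀ pᵢ term: 0.4324×(-0.3641)=-0.1574, 0.027×(-1.5682)=-0.0424, 0.0135×(-1.8692)=-0.0253, 0.0811×(-1.0911)=-0.0885, 0.1351×(-0.8692)=-0.1175, 0.2432×(-0.6140)=-0.1493, 0.0405×(-1.3921)=-0.0564, 0.0135×(-1.8692)=-0.0253, 0.0135×(-1.8692)=-0.0253.
Sum = -0.6873, so H' = 0.69.

0.69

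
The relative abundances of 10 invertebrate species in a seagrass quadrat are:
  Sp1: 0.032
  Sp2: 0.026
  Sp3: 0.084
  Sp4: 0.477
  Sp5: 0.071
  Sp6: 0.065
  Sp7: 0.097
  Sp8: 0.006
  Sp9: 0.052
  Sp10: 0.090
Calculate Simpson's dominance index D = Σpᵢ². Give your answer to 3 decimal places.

0.266

D = 0.032² + 0.026² + 0.084² + 0.477² + 0.071² + 0.065² + 0.097² + 0.006² + 0.052² + 0.09² = 0.00102 + 0.00068 + 0.00706 + 0.22753 + 0.00504 + 0.00423 + 0.00941 + 0.00004 + 0.00270 + 0.00810 = 0.26580 (working shown to 5 dp, full precision carried).
To 3 decimal places, D = 0.266.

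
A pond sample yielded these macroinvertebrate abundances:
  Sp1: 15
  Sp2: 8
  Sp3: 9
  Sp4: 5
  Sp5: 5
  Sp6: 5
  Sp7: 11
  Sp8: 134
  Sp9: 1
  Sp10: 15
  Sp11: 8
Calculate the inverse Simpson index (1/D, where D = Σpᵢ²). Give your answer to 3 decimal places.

Total N = 15+8+9+5+5+5+11+134+1+15+8 = 216, so the proportions are 0.069444, 0.037037, 0.041667, 0.023148, 0.023148, 0.023148, 0.050926, 0.62037, 0.00463, 0.069444, 0.037037 (working shown to 6 dp, full precision carried).
D = 0.069444² + 0.037037² + 0.041667² + 0.023148² + 0.023148² + 0.023148² + 0.050926² + 0.62037² + 0.00463² + 0.069444² + 0.037037² = 0.004823 + 0.001372 + 0.001736 + 0.000536 + 0.000536 + 0.000536 + 0.002593 + 0.384859 + 0.000021 + 0.004823 + 0.001372 = 0.403206.
So 1/D = 2.48012, i.e. 2.480 to 3 decimal places.

2.480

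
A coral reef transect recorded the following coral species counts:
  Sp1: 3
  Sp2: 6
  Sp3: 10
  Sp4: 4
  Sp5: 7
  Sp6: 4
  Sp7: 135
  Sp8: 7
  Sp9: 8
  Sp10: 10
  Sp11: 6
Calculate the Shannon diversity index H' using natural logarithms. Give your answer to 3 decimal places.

1.358

Total N = 3+6+10+4+7+4+135+7+8+10+6 = 200, so the proportions are 0.015, 0.03, 0.05, 0.02, 0.035, 0.02, 0.675, 0.035, 0.04, 0.05, 0.03 (working shown to 5 dp, full precision carried).
Each pᵢ ln pᵢ term: 0.015×(-4.19971)=-0.06300, 0.03×(-3.50656)=-0.10520, 0.05×(-2.99573)=-0.14979, 0.02×(-3.91202)=-0.07824, 0.035×(-3.35241)=-0.11733, 0.02×(-3.91202)=-0.07824, 0.675×(-0.39304)=-0.26530, 0.035×(-3.35241)=-0.11733, 0.04×(-3.21888)=-0.12876, 0.05×(-2.99573)=-0.14979, 0.03×(-3.50656)=-0.10520.
Sum = -1.35817, so H' = 1.358.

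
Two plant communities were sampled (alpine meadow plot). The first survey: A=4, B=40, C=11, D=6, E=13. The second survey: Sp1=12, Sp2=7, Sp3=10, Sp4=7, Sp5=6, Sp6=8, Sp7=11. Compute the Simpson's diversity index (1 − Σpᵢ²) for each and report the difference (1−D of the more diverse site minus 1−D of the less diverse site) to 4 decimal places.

The first survey: N=74, proportions 0.054054, 0.540541, 0.148649, 0.081081, 0.175676, giving 1−D = 0.645362 (working shown to 6 dp, full precision carried).
The second survey: N=61, proportions 0.196721, 0.114754, 0.163934, 0.114754, 0.098361, 0.131148, 0.180328, giving 1−D = 0.848697.
Difference = |0.645362 − 0.848697| = 0.203335, i.e. 0.2033 to 4 decimal places.

0.2033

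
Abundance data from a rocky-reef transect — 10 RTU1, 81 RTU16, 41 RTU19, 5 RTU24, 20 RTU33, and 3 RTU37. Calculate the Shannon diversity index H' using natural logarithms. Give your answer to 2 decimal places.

Total N = 10+81+41+5+20+3 = 160, so the proportions are 0.0625, 0.5062, 0.2562, 0.0312, 0.125, 0.0187 (working shown to 4 dp, full precision carried).
Each pᵢ ln pᵢ term: 0.0625×(-2.7726)=-0.1733, 0.5062×(-0.6807)=-0.3446, 0.2562×(-1.3616)=-0.3489, 0.0312×(-3.4657)=-0.1083, 0.125×(-2.0794)=-0.2599, 0.0187×(-3.9766)=-0.0746.
Sum = -1.3096, so H' = 1.31.

1.31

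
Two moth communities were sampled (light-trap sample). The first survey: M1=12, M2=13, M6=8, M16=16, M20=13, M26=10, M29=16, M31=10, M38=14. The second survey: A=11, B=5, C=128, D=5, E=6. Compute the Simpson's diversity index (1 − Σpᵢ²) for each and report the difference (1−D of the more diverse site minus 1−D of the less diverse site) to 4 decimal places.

0.5747

The first survey: N=112, proportions 0.107143, 0.116071, 0.071429, 0.142857, 0.116071, 0.089286, 0.142857, 0.089286, 0.125, giving 1−D = 0.884088 (working shown to 6 dp, full precision carried).
The second survey: N=155, proportions 0.070968, 0.032258, 0.825806, 0.032258, 0.03871, giving 1−D = 0.309428.
Difference = |0.884088 − 0.309428| = 0.574660, i.e. 0.5747 to 4 decimal places.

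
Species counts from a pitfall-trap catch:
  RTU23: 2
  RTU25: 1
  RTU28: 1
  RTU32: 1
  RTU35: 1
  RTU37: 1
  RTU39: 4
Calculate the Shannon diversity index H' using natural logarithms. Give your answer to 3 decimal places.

Total N = 2+1+1+1+1+1+4 = 11, so the proportions are 0.18182, 0.09091, 0.09091, 0.09091, 0.09091, 0.09091, 0.36364 (working shown to 5 dp, full precision carried).
Each pᵢ ln pᵢ term: 0.18182×(-1.70475)=-0.30995, 0.09091×(-2.39790)=-0.21799, 0.09091×(-2.39790)=-0.21799, 0.09091×(-2.39790)=-0.21799, 0.09091×(-2.39790)=-0.21799, 0.09091×(-2.39790)=-0.21799, 0.36364×(-1.01160)=-0.36785.
Sum = -1.76776, so H' = 1.768.

1.768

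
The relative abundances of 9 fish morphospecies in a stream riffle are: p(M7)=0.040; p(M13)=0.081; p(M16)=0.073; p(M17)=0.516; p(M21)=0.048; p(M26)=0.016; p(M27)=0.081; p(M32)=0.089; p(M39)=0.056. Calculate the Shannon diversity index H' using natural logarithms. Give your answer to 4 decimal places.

Each pᵢ ln pᵢ term (working shown to 6 dp, full precision carried): 0.04×(-3.218876)=-0.128755, 0.081×(-2.513306)=-0.203578, 0.073×(-2.617296)=-0.191063, 0.516×(-0.661649)=-0.341411, 0.048×(-3.036554)=-0.145755, 0.016×(-4.135167)=-0.066163, 0.081×(-2.513306)=-0.203578, 0.089×(-2.419119)=-0.215302, 0.056×(-2.882404)=-0.161415.
Sum = -1.657017, so H' = 1.6570.

1.6570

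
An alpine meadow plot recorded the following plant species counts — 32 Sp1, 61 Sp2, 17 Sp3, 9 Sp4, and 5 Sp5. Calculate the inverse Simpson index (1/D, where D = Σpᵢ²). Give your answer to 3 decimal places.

Total N = 32+61+17+9+5 = 124, so the proportions are 0.258065, 0.491935, 0.137097, 0.072581, 0.040323 (working shown to 6 dp, full precision carried).
D = 0.258065² + 0.491935² + 0.137097² + 0.072581² + 0.040323² = 0.066597 + 0.242001 + 0.018796 + 0.005268 + 0.001626 = 0.334287.
So 1/D = 2.99144, i.e. 2.991 to 3 decimal places.

2.991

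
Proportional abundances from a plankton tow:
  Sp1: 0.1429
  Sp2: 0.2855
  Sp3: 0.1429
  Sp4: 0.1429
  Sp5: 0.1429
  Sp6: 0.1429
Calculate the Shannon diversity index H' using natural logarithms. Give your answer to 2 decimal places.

1.75

Each pᵢ ln pᵢ term (working shown to 4 dp, full precision carried): 0.1429×(-1.9456)=-0.2780, 0.2855×(-1.2535)=-0.3579, 0.1429×(-1.9456)=-0.2780, 0.1429×(-1.9456)=-0.2780, 0.1429×(-1.9456)=-0.2780, 0.1429×(-1.9456)=-0.2780.
Sum = -1.7480, so H' = 1.75.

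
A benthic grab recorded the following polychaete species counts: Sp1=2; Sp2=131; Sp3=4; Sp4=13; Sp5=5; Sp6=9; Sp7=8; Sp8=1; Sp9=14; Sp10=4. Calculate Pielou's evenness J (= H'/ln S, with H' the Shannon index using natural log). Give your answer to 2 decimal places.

Total N = 2+131+4+13+5+9+8+1+14+4 = 191, so the proportions are 0.0105, 0.6859, 0.0209, 0.0681, 0.0262, 0.0471, 0.0419, 0.0052, 0.0733, 0.0209 (working shown to 4 dp, full precision carried).
H' = −Σ pᵢ ln pᵢ = −((-0.0477) + (-0.2586) + (-0.0810) + (-0.1829) + (-0.0954) + (-0.1440) + (-0.1329) + (-0.0275) + (-0.1915) + (-0.0810)) = 1.2424.
With S = 10 species, ln S = 2.3026, so J = 1.2424/2.3026 = 0.5396, i.e. 0.54 to 2 decimal places.

0.54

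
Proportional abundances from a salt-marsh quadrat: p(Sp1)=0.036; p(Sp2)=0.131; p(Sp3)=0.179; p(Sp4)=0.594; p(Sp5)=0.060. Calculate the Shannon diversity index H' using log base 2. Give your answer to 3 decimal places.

Each pᵢ log₂ pᵢ term (working shown to 5 dp, full precision carried): 0.036×(-4.79586)=-0.17265, 0.131×(-2.93236)=-0.38414, 0.179×(-2.48197)=-0.44427, 0.594×(-0.75147)=-0.44637, 0.06×(-4.05889)=-0.24353.
Sum = -1.69097, so H' = 1.691.

1.691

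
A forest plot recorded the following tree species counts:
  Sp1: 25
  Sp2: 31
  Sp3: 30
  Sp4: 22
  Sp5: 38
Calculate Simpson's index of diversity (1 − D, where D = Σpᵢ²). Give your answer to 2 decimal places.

Total N = 25+31+30+22+38 = 146, so the proportions are 0.1712, 0.2123, 0.2055, 0.1507, 0.2603 (working shown to 4 dp, full precision carried).
D = 0.1712² + 0.2123² + 0.2055² + 0.1507² + 0.2603² = 0.0293 + 0.0451 + 0.0422 + 0.0227 + 0.0677 = 0.2071.
So 1 − D = 0.7929, i.e. 0.79 to 2 decimal places.

0.79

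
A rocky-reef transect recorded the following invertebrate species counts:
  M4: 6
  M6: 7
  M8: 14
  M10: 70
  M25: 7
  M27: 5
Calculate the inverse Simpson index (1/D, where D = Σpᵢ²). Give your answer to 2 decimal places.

Total N = 6+7+14+70+7+5 = 109, so the proportions are 0.05505, 0.06422, 0.12844, 0.6422, 0.06422, 0.04587 (working shown to 5 dp, full precision carried).
D = 0.05505² + 0.06422² + 0.12844² + 0.6422² + 0.06422² + 0.04587² = 0.00303 + 0.00412 + 0.01650 + 0.41242 + 0.00412 + 0.00210 = 0.44230.
So 1/D = 2.2609, i.e. 2.26 to 2 decimal places.

2.26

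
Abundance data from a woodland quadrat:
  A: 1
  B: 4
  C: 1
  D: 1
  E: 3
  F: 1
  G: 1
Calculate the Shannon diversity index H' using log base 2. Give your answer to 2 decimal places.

2.52

Total N = 1+4+1+1+3+1+1 = 12, so the proportions are 0.0833, 0.3333, 0.0833, 0.0833, 0.25, 0.0833, 0.0833 (working shown to 4 dp, full precision carried).
Each pᵢ log₂ pᵢ term: 0.0833×(-3.5850)=-0.2987, 0.3333×(-1.5850)=-0.5283, 0.0833×(-3.5850)=-0.2987, 0.0833×(-3.5850)=-0.2987, 0.25×(-2.0000)=-0.5000, 0.0833×(-3.5850)=-0.2987, 0.0833×(-3.5850)=-0.2987.
Sum = -2.5221, so H' = 2.52.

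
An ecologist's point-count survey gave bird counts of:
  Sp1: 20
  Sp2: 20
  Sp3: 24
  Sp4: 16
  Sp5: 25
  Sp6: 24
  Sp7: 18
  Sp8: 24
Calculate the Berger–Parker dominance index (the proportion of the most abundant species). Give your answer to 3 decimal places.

Total N = 20+20+24+16+25+24+18+24 = 171, so the proportions are 0.11696, 0.11696, 0.14035, 0.09357, 0.1462, 0.14035, 0.10526, 0.14035 (working shown to 5 dp, full precision carried).
The largest proportion is 0.1462, i.e. d = 0.146 to 3 decimal places.

0.146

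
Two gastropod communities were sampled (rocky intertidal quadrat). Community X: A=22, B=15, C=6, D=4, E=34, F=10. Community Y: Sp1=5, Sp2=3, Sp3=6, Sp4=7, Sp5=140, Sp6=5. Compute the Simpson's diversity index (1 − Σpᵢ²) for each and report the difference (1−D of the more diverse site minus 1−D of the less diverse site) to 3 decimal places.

Community X: N=91, proportions 0.24176, 0.16484, 0.06593, 0.04396, 0.37363, 0.10989, giving 1−D = 0.75643 (working shown to 5 dp, full precision carried).
Community Y: N=166, proportions 0.03012, 0.01807, 0.03614, 0.04217, 0.84337, 0.03012, giving 1−D = 0.28350.
Difference = |0.75643 − 0.28350| = 0.47293, i.e. 0.473 to 3 decimal places.

0.473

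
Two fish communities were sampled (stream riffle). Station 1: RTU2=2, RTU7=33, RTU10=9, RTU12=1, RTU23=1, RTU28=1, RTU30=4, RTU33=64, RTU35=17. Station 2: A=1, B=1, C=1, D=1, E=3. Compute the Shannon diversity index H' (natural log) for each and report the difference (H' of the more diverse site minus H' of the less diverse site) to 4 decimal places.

Station 1: N=132, proportions 0.015152, 0.25, 0.068182, 0.007576, 0.007576, 0.007576, 0.030303, 0.484848, 0.128788, giving H' = 1.425041 (working shown to 6 dp, full precision carried).
Station 2: N=7, proportions 0.142857, 0.142857, 0.142857, 0.142857, 0.428571, giving H' = 1.475076.
Difference = |1.425041 − 1.475076| = 0.050035, i.e. 0.0500 to 4 decimal places.

0.0500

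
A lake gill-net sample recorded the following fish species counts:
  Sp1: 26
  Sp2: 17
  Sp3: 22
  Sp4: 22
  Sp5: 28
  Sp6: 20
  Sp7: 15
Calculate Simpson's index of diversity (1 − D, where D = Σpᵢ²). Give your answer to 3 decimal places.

0.851

Total N = 26+17+22+22+28+20+15 = 150, so the proportions are 0.17333, 0.11333, 0.14667, 0.14667, 0.18667, 0.13333, 0.1 (working shown to 5 dp, full precision carried).
D = 0.17333² + 0.11333² + 0.14667² + 0.14667² + 0.18667² + 0.13333² + 0.1² = 0.03004 + 0.01284 + 0.02151 + 0.02151 + 0.03484 + 0.01778 + 0.01000 = 0.14853.
So 1 − D = 0.85147, i.e. 0.851 to 3 decimal places.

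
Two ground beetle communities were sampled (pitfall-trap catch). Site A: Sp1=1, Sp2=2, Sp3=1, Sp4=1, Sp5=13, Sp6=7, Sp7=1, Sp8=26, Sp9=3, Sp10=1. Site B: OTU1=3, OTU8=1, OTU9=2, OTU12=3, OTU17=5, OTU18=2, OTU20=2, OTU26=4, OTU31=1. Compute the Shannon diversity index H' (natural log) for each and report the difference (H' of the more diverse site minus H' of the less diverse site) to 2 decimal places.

0.49

Site A: N=56, proportions 0.0179, 0.0357, 0.0179, 0.0179, 0.2321, 0.125, 0.0179, 0.4643, 0.0536, 0.0179, giving H' = 1.5904 (working shown to 4 dp, full precision carried).
Site B: N=23, proportions 0.1304, 0.0435, 0.087, 0.1304, 0.2174, 0.087, 0.087, 0.1739, 0.0435, giving H' = 2.0771.
Difference = |1.5904 − 2.0771| = 0.4867, i.e. 0.49 to 2 decimal places.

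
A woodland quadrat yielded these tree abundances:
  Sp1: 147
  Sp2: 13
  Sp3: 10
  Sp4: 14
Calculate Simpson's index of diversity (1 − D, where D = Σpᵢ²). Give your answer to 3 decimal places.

0.348

Total N = 147+13+10+14 = 184, so the proportions are 0.79891, 0.07065, 0.05435, 0.07609 (working shown to 5 dp, full precision carried).
D = 0.79891² + 0.07065² + 0.05435² + 0.07609² = 0.63826 + 0.00499 + 0.00295 + 0.00579 = 0.65200.
So 1 − D = 0.34800, i.e. 0.348 to 3 decimal places.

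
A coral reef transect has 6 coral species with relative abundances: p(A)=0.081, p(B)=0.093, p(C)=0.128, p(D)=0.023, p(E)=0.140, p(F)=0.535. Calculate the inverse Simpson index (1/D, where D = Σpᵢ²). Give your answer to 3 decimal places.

2.959

D = 0.081² + 0.093² + 0.128² + 0.023² + 0.14² + 0.535² = 0.006561 + 0.008649 + 0.016384 + 0.000529 + 0.019600 + 0.286225 = 0.337948 (working shown to 6 dp, full precision carried).
So 1/D = 2.95904, i.e. 2.959 to 3 decimal places.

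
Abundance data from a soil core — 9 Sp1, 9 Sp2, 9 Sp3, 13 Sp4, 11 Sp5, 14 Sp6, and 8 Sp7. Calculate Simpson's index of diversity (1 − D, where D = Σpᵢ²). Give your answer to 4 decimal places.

0.8512

Total N = 9+9+9+13+11+14+8 = 73, so the proportions are 0.123288, 0.123288, 0.123288, 0.178082, 0.150685, 0.191781, 0.109589 (working shown to 6 dp, full precision carried).
D = 0.123288² + 0.123288² + 0.123288² + 0.178082² + 0.150685² + 0.191781² + 0.109589² = 0.015200 + 0.015200 + 0.015200 + 0.031713 + 0.022706 + 0.036780 + 0.012010 = 0.148808.
So 1 − D = 0.851192, i.e. 0.8512 to 4 decimal places.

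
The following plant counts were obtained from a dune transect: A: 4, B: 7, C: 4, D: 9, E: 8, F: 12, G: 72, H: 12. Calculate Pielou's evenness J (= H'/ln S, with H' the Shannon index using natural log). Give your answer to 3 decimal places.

Total N = 4+7+4+9+8+12+72+12 = 128, so the proportions are 0.03125, 0.05469, 0.03125, 0.07031, 0.0625, 0.09375, 0.5625, 0.09375 (working shown to 5 dp, full precision carried).
H' = −Σ pᵢ ln pᵢ = −((-0.10830) + (-0.15893) + (-0.10830) + (-0.18667) + (-0.17329) + (-0.22192) + (-0.32364) + (-0.22192)) = 1.50297.
With S = 8 species, ln S = 2.07944, so J = 1.50297/2.07944 = 0.72277, i.e. 0.723 to 3 decimal places.

0.723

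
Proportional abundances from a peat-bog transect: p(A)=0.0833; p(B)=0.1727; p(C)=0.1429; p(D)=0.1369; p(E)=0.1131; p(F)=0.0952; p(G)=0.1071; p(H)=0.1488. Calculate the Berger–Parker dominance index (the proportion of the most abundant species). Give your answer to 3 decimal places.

0.173

The largest proportion is 0.1727, i.e. d = 0.173 to 3 decimal places.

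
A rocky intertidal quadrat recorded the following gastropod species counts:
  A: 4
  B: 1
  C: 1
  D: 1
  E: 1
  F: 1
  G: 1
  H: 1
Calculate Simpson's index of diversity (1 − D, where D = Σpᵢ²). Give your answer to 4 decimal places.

0.8099

Total N = 4+1+1+1+1+1+1+1 = 11, so the proportions are 0.363636, 0.090909, 0.090909, 0.090909, 0.090909, 0.090909, 0.090909, 0.090909 (working shown to 6 dp, full precision carried).
D = 0.363636² + 0.090909² + 0.090909² + 0.090909² + 0.090909² + 0.090909² + 0.090909² + 0.090909² = 0.132231 + 0.008264 + 0.008264 + 0.008264 + 0.008264 + 0.008264 + 0.008264 + 0.008264 = 0.190083.
So 1 − D = 0.809917, i.e. 0.8099 to 4 decimal places.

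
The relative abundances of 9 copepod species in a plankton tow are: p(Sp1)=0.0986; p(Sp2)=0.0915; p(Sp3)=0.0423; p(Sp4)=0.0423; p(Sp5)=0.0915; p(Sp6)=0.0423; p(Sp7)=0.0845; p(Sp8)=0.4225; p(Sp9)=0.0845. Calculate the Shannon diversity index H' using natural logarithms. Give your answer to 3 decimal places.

1.849

Each pᵢ ln pᵢ term (working shown to 5 dp, full precision carried): 0.0986×(-2.31668)=-0.22843, 0.0915×(-2.39142)=-0.21881, 0.0423×(-3.16297)=-0.13379, 0.0423×(-3.16297)=-0.13379, 0.0915×(-2.39142)=-0.21881, 0.0423×(-3.16297)=-0.13379, 0.0845×(-2.47100)=-0.20880, 0.4225×(-0.86157)=-0.36401, 0.0845×(-2.47100)=-0.20880.
Sum = -1.84905, so H' = 1.849.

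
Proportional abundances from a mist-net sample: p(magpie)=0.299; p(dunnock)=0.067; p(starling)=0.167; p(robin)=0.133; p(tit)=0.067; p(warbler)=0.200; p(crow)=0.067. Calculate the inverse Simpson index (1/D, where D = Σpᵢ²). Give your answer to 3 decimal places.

5.307

D = 0.299² + 0.067² + 0.167² + 0.133² + 0.067² + 0.2² + 0.067² = 0.0894010 + 0.0044890 + 0.0278890 + 0.0176890 + 0.0044890 + 0.0400000 + 0.0044890 = 0.1884460 (working shown to 7 dp, full precision carried).
So 1/D = 5.30656, i.e. 5.307 to 3 decimal places.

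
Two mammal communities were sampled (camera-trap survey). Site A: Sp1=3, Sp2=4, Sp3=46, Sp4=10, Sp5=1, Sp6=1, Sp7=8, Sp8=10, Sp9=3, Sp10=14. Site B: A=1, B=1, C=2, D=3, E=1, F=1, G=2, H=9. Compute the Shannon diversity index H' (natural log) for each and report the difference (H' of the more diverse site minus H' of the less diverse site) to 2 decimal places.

Site A: N=100, proportions 0.03, 0.04, 0.46, 0.1, 0.01, 0.01, 0.08, 0.1, 0.03, 0.14, giving H' = 1.7263 (working shown to 4 dp, full precision carried).
Site B: N=20, proportions 0.05, 0.05, 0.1, 0.15, 0.05, 0.05, 0.1, 0.45, giving H' = 1.7036.
Difference = |1.7263 − 1.7036| = 0.0227, i.e. 0.02 to 2 decimal places.

0.02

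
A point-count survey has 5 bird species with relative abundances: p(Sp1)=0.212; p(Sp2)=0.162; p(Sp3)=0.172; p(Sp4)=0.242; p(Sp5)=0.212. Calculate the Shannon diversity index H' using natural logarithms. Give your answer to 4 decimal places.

Each pᵢ ln pᵢ term (working shown to 6 dp, full precision carried): 0.212×(-1.551169)=-0.328848, 0.162×(-1.820159)=-0.294866, 0.172×(-1.760261)=-0.302765, 0.242×(-1.418818)=-0.343354, 0.212×(-1.551169)=-0.328848.
Sum = -1.598680, so H' = 1.5987.

1.5987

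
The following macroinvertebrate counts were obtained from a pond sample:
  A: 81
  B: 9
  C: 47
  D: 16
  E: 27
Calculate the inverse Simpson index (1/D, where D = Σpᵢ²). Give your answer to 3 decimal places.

3.294

Total N = 81+9+47+16+27 = 180, so the proportions are 0.45, 0.05, 0.2611111, 0.0888889, 0.15 (working shown to 7 dp, full precision carried).
D = 0.45² + 0.05² + 0.2611111² + 0.0888889² + 0.15² = 0.2025000 + 0.0025000 + 0.0681790 + 0.0079012 + 0.0225000 = 0.3035802.
So 1/D = 3.29402, i.e. 3.294 to 3 decimal places.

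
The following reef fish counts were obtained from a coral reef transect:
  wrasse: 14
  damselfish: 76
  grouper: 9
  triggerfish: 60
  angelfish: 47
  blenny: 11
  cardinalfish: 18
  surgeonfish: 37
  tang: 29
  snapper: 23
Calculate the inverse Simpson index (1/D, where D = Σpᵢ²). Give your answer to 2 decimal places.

6.98

Total N = 14+76+9+60+47+11+18+37+29+23 = 324, so the proportions are 0.04321, 0.234568, 0.027778, 0.185185, 0.145062, 0.033951, 0.055556, 0.114198, 0.089506, 0.070988 (working shown to 6 dp, full precision carried).
D = 0.04321² + 0.234568² + 0.027778² + 0.185185² + 0.145062² + 0.033951² + 0.055556² + 0.114198² + 0.089506² + 0.070988² = 0.001867 + 0.055022 + 0.000772 + 0.034294 + 0.021043 + 0.001153 + 0.003086 + 0.013041 + 0.008011 + 0.005039 = 0.143328.
So 1/D = 6.9770, i.e. 6.98 to 2 decimal places.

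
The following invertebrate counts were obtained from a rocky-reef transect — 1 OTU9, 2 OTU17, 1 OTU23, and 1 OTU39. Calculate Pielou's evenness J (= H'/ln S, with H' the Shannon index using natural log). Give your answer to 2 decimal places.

Total N = 1+2+1+1 = 5, so the proportions are 0.2, 0.4, 0.2, 0.2 (working shown to 4 dp, full precision carried).
H' = −Σ pᵢ ln pᵢ = −((-0.3219) + (-0.3665) + (-0.3219) + (-0.3219)) = 1.3322.
With S = 4 species, ln S = 1.3863, so J = 1.3322/1.3863 = 0.9610, i.e. 0.96 to 2 decimal places.

0.96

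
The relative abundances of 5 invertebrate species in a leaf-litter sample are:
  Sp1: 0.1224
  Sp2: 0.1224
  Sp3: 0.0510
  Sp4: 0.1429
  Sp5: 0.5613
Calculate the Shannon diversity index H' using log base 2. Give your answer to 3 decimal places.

1.830

Each pᵢ log₂ pᵢ term (working shown to 5 dp, full precision carried): 0.1224×(-3.03032)=-0.37091, 0.1224×(-3.03032)=-0.37091, 0.051×(-4.29336)=-0.21896, 0.1429×(-2.80692)=-0.40111, 0.5613×(-0.83316)=-0.46765.
Sum = -1.82954, so H' = 1.830.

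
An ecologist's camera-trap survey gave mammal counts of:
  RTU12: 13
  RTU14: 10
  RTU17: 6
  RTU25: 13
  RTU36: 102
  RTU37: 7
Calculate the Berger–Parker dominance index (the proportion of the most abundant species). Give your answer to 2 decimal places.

0.68

Total N = 13+10+6+13+102+7 = 151, so the proportions are 0.0861, 0.0662, 0.0397, 0.0861, 0.6755, 0.0464 (working shown to 4 dp, full precision carried).
The largest proportion is 0.6755, i.e. d = 0.68 to 2 decimal places.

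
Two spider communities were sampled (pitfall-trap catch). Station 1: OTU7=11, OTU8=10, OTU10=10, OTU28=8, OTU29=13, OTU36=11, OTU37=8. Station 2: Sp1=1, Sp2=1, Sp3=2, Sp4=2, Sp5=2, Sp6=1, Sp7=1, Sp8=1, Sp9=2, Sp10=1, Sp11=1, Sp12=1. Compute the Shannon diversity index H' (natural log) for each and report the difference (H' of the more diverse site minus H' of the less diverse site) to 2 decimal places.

0.49

Station 1: N=71, proportions 0.1549, 0.1408, 0.1408, 0.1127, 0.1831, 0.1549, 0.1127, giving H' = 1.9328 (working shown to 4 dp, full precision carried).
Station 2: N=16, proportions 0.0625, 0.0625, 0.125, 0.125, 0.125, 0.0625, 0.0625, 0.0625, 0.125, 0.0625, 0.0625, 0.0625, giving H' = 2.4260.
Difference = |1.9328 − 2.4260| = 0.4932, i.e. 0.49 to 2 decimal places.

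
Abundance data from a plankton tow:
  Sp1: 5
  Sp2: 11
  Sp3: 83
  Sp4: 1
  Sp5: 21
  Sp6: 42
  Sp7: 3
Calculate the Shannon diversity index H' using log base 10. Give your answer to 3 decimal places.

Total N = 5+11+83+1+21+42+3 = 166, so the proportions are 0.03012, 0.06627, 0.5, 0.00602, 0.12651, 0.25301, 0.01807 (working shown to 5 dp, full precision carried).
Each pᵢ log₁₀ pᵢ term: 0.03012×(-1.52114)=-0.04582, 0.06627×(-1.17872)=-0.07811, 0.5×(-0.30103)=-0.15051, 0.00602×(-2.22011)=-0.01337, 0.12651×(-0.89789)=-0.11359, 0.25301×(-0.59686)=-0.15101, 0.01807×(-1.74299)=-0.03150.
Sum = -0.58391, so H' = 0.584.

0.584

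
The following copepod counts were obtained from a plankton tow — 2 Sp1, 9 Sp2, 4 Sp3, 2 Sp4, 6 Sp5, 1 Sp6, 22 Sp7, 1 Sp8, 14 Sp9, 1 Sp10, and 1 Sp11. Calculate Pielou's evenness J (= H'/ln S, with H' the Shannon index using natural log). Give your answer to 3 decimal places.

Total N = 2+9+4+2+6+1+22+1+14+1+1 = 63, so the proportions are 0.03175, 0.14286, 0.06349, 0.03175, 0.09524, 0.01587, 0.34921, 0.01587, 0.22222, 0.01587, 0.01587 (working shown to 5 dp, full precision carried).
H' = −Σ pᵢ ln pᵢ = −((-0.10952) + (-0.27799) + (-0.17504) + (-0.10952) + (-0.22394) + (-0.06576) + (-0.36740) + (-0.06576) + (-0.33424) + (-0.06576) + (-0.06576)) = 1.86070.
With S = 11 species, ln S = 2.39790, so J = 1.86070/2.39790 = 0.77597, i.e. 0.776 to 3 decimal places.

0.776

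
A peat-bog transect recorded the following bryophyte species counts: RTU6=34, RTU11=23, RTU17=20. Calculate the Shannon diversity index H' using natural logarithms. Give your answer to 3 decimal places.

1.072

Total N = 34+23+20 = 77, so the proportions are 0.44156, 0.2987, 0.25974 (working shown to 5 dp, full precision carried).
Each pᵢ ln pᵢ term: 0.44156×(-0.81744)=-0.36095, 0.2987×(-1.20831)=-0.36092, 0.25974×(-1.34807)=-0.35015.
Sum = -1.07202, so H' = 1.072.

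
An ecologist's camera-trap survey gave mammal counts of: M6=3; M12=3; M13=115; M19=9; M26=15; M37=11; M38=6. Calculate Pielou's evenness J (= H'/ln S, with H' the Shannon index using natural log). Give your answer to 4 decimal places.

Total N = 3+3+115+9+15+11+6 = 162, so the proportions are 0.018519, 0.018519, 0.709877, 0.055556, 0.092593, 0.067901, 0.037037 (working shown to 6 dp, full precision carried).
H' = −Σ pᵢ ln pᵢ = −((-0.073870) + (-0.073870) + (-0.243249) + (-0.160576) + (-0.220328) + (-0.182634) + (-0.122068)) = 1.076596.
With S = 7 species, ln S = 1.945910, so J = 1.076596/1.945910 = 0.553261, i.e. 0.5533 to 4 decimal places.

0.5533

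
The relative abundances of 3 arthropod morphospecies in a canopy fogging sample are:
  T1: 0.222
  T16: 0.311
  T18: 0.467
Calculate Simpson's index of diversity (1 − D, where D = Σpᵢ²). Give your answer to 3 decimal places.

D = 0.222² + 0.311² + 0.467² = 0.04928 + 0.09672 + 0.21809 = 0.36409 (working shown to 5 dp, full precision carried).
So 1 − D = 0.63591, i.e. 0.636 to 3 decimal places.

0.636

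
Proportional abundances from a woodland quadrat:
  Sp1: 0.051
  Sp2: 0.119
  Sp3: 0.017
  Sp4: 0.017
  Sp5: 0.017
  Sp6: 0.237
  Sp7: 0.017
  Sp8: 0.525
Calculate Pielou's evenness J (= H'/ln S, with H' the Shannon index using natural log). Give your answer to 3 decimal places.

H' = −Σ pᵢ ln pᵢ = −((-0.15177) + (-0.25331) + (-0.06927) + (-0.06927) + (-0.06927) + (-0.34121) + (-0.06927) + (-0.33829)) = 1.36164 (working shown to 5 dp, full precision carried).
With S = 8 species, ln S = 2.07944, so J = 1.36164/2.07944 = 0.65481, i.e. 0.655 to 3 decimal places.

0.655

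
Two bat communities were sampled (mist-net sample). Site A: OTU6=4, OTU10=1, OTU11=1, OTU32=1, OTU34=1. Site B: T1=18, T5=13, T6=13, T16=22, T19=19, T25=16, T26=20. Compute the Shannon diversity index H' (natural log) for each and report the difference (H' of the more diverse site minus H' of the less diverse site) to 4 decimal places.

Site A: N=8, proportions 0.5, 0.125, 0.125, 0.125, 0.125, giving H' = 1.386294 (working shown to 6 dp, full precision carried).
Site B: N=121, proportions 0.14876, 0.107438, 0.107438, 0.181818, 0.157025, 0.132231, 0.165289, giving H' = 1.928528.
Difference = |1.386294 − 1.928528| = 0.542234, i.e. 0.5422 to 4 decimal places.

0.5422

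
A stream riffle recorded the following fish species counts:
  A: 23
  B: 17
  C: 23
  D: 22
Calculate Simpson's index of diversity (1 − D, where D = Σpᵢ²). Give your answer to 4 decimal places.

0.7466

Total N = 23+17+23+22 = 85, so the proportions are 0.270588, 0.2, 0.270588, 0.258824 (working shown to 6 dp, full precision carried).
D = 0.270588² + 0.2² + 0.270588² + 0.258824² = 0.073218 + 0.040000 + 0.073218 + 0.066990 = 0.253426.
So 1 − D = 0.746574, i.e. 0.7466 to 4 decimal places.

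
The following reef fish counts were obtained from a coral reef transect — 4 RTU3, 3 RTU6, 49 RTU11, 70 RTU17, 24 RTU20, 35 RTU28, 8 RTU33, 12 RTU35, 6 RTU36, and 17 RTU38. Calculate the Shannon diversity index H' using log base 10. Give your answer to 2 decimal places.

Total N = 4+3+49+70+24+35+8+12+6+17 = 228, so the proportions are 0.0175, 0.0132, 0.2149, 0.307, 0.1053, 0.1535, 0.0351, 0.0526, 0.0263, 0.0746 (working shown to 4 dp, full precision carried).
Each pᵢ log₁₀ pᵢ term: 0.0175×(-1.7559)=-0.0308, 0.0132×(-1.8808)=-0.0247, 0.2149×(-0.6677)=-0.1435, 0.307×(-0.5128)=-0.1574, 0.1053×(-0.9777)=-0.1029, 0.1535×(-0.8139)=-0.1249, 0.0351×(-1.4548)=-0.0510, 0.0526×(-1.2788)=-0.0673, 0.0263×(-1.5798)=-0.0416, 0.0746×(-1.1275)=-0.0841.
Sum = -0.8284, so H' = 0.83.

0.83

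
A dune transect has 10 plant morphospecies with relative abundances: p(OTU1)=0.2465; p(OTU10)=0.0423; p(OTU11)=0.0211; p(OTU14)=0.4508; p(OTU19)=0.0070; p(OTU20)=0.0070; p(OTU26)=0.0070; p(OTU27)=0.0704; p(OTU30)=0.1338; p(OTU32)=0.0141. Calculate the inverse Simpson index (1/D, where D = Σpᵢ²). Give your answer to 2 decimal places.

3.46

D = 0.2465² + 0.0423² + 0.0211² + 0.4508² + 0.007² + 0.007² + 0.007² + 0.0704² + 0.1338² + 0.0141² = 0.060762 + 0.001789 + 0.000445 + 0.203221 + 0.000049 + 0.000049 + 0.000049 + 0.004956 + 0.017902 + 0.000199 = 0.289422 (working shown to 6 dp, full precision carried).
So 1/D = 3.4552, i.e. 3.46 to 2 decimal places.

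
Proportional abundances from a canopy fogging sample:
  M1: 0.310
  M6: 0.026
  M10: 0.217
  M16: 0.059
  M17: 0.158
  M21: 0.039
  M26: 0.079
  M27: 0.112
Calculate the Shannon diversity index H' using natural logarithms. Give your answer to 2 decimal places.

1.82

Each pᵢ ln pᵢ term (working shown to 4 dp, full precision carried): 0.31×(-1.1712)=-0.3631, 0.026×(-3.6497)=-0.0949, 0.217×(-1.5279)=-0.3315, 0.059×(-2.8302)=-0.1670, 0.158×(-1.8452)=-0.2915, 0.039×(-3.2442)=-0.1265, 0.079×(-2.5383)=-0.2005, 0.112×(-2.1893)=-0.2452.
Sum = -1.8203, so H' = 1.82.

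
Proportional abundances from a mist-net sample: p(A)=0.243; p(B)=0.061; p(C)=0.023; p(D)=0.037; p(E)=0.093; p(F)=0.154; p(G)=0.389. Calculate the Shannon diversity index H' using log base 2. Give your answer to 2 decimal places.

2.31

Each pᵢ log₂ pᵢ term (working shown to 4 dp, full precision carried): 0.243×(-2.0410)=-0.4960, 0.061×(-4.0350)=-0.2461, 0.023×(-5.4422)=-0.1252, 0.037×(-4.7563)=-0.1760, 0.093×(-3.4266)=-0.3187, 0.154×(-2.6990)=-0.4156, 0.389×(-1.3622)=-0.5299.
Sum = -2.3075, so H' = 2.31.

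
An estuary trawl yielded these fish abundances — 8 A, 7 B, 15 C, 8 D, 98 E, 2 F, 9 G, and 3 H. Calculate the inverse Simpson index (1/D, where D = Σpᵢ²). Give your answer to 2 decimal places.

2.23

Total N = 8+7+15+8+98+2+9+3 = 150, so the proportions are 0.05333, 0.04667, 0.1, 0.05333, 0.65333, 0.01333, 0.06, 0.02 (working shown to 5 dp, full precision carried).
D = 0.05333² + 0.04667² + 0.1² + 0.05333² + 0.65333² + 0.01333² + 0.06² + 0.02² = 0.00284 + 0.00218 + 0.01000 + 0.00284 + 0.42684 + 0.00018 + 0.00360 + 0.00040 = 0.44889.
So 1/D = 2.2277, i.e. 2.23 to 2 decimal places.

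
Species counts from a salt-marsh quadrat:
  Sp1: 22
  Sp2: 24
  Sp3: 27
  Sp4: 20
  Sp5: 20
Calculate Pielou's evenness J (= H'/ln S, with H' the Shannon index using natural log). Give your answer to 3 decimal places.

0.996

Total N = 22+24+27+20+20 = 113, so the proportions are 0.19469, 0.21239, 0.23894, 0.17699, 0.17699 (working shown to 5 dp, full precision carried).
H' = −Σ pᵢ ln pᵢ = −((-0.31858) + (-0.32906) + (-0.34205) + (-0.30649) + (-0.30649)) = 1.60267.
With S = 5 species, ln S = 1.60944, so J = 1.60267/1.60944 = 0.99579, i.e. 0.996 to 3 decimal places.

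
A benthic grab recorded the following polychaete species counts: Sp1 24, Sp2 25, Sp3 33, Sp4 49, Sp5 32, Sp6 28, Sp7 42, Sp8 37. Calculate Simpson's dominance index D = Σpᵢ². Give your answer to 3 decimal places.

Total N = 24+25+33+49+32+28+42+37 = 270, so the proportions are 0.08889, 0.09259, 0.12222, 0.18148, 0.11852, 0.1037, 0.15556, 0.13704 (working shown to 5 dp, full precision carried).
D = 0.08889² + 0.09259² + 0.12222² + 0.18148² + 0.11852² + 0.1037² + 0.15556² + 0.13704² = 0.00790 + 0.00857 + 0.01494 + 0.03294 + 0.01405 + 0.01075 + 0.02420 + 0.01878 = 0.13213.
To 3 decimal places, D = 0.132.

0.132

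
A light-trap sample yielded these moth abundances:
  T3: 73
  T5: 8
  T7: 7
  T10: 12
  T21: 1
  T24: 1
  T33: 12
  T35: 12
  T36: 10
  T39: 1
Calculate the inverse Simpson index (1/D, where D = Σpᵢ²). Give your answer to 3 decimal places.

Total N = 73+8+7+12+1+1+12+12+10+1 = 137, so the proportions are 0.532847, 0.058394, 0.051095, 0.087591, 0.007299, 0.007299, 0.087591, 0.087591, 0.072993, 0.007299 (working shown to 6 dp, full precision carried).
D = 0.532847² + 0.058394² + 0.051095² + 0.087591² + 0.007299² + 0.007299² + 0.087591² + 0.087591² + 0.072993² + 0.007299² = 0.283926 + 0.003410 + 0.002611 + 0.007672 + 0.000053 + 0.000053 + 0.007672 + 0.007672 + 0.005328 + 0.000053 = 0.318451.
So 1/D = 3.14020, i.e. 3.140 to 3 decimal places.

3.140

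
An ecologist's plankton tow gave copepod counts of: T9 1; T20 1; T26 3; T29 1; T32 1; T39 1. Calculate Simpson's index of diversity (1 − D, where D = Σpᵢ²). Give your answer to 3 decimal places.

Total N = 1+1+3+1+1+1 = 8, so the proportions are 0.125, 0.125, 0.375, 0.125, 0.125, 0.125 (working shown to 5 dp, full precision carried).
D = 0.125² + 0.125² + 0.375² + 0.125² + 0.125² + 0.125² = 0.01562 + 0.01562 + 0.14062 + 0.01562 + 0.01562 + 0.01562 = 0.21875.
So 1 − D = 0.78125, i.e. 0.781 to 3 decimal places.

0.781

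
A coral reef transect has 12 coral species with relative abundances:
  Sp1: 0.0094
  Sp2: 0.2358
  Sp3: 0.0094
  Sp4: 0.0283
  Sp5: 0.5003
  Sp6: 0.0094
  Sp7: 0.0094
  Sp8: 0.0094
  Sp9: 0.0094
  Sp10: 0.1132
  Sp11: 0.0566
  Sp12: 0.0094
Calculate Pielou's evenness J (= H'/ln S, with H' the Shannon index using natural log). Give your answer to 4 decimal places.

0.6054

H' = −Σ pᵢ ln pᵢ = −((-0.043870) + (-0.340677) + (-0.043870) + (-0.100886) + (-0.346481) + (-0.043870) + (-0.043870) + (-0.043870) + (-0.043870) + (-0.246617) + (-0.162541) + (-0.043870)) = 1.504295 (working shown to 6 dp, full precision carried).
With S = 12 species, ln S = 2.484907, so J = 1.504295/2.484907 = 0.605373, i.e. 0.6054 to 4 decimal places.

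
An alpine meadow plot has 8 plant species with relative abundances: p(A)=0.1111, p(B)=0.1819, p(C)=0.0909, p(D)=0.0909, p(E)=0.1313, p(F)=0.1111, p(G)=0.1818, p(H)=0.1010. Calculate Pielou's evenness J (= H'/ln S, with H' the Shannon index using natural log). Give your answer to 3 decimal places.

0.982

H' = −Σ pᵢ ln pᵢ = −((-0.24412) + (-0.31001) + (-0.21798) + (-0.21798) + (-0.26657) + (-0.24412) + (-0.30994) + (-0.23156)) = 2.04228 (working shown to 5 dp, full precision carried).
With S = 8 species, ln S = 2.07944, so J = 2.04228/2.07944 = 0.98213, i.e. 0.982 to 3 decimal places.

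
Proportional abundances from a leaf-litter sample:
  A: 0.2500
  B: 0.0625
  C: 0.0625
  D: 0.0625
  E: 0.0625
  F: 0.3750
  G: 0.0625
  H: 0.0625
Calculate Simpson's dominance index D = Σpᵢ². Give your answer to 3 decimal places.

0.227

D = 0.25² + 0.0625² + 0.0625² + 0.0625² + 0.0625² + 0.375² + 0.0625² + 0.0625² = 0.06250 + 0.00391 + 0.00391 + 0.00391 + 0.00391 + 0.14062 + 0.00391 + 0.00391 = 0.22656 (working shown to 5 dp, full precision carried).
To 3 decimal places, D = 0.227.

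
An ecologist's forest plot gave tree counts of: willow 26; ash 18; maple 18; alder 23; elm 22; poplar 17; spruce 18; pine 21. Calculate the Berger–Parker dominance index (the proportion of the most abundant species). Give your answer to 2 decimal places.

0.16

Total N = 26+18+18+23+22+17+18+21 = 163, so the proportions are 0.1595, 0.1104, 0.1104, 0.1411, 0.135, 0.1043, 0.1104, 0.1288 (working shown to 4 dp, full precision carried).
The largest proportion is 0.1595, i.e. d = 0.16 to 2 decimal places.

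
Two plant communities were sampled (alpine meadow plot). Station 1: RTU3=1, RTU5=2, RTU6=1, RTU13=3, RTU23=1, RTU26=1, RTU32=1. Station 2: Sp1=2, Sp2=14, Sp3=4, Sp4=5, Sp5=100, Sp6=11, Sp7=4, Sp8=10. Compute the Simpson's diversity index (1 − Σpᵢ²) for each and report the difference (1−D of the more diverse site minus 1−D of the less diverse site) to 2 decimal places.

0.29

Station 1: N=10, proportions 0.1, 0.2, 0.1, 0.3, 0.1, 0.1, 0.1, giving 1−D = 0.8200 (working shown to 4 dp, full precision carried).
Station 2: N=150, proportions 0.0133, 0.0933, 0.0267, 0.0333, 0.6667, 0.0733, 0.0267, 0.0667, giving 1−D = 0.5343.
Difference = |0.8200 − 0.5343| = 0.2857, i.e. 0.29 to 2 decimal places.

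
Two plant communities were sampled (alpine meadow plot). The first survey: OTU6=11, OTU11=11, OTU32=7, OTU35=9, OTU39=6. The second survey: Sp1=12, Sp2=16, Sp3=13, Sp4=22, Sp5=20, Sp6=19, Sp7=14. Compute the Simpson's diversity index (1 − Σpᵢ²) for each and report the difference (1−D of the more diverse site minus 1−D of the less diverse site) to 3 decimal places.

0.061

The first survey: N=44, proportions 0.25, 0.25, 0.159091, 0.204545, 0.136364, giving 1−D = 0.789256 (working shown to 6 dp, full precision carried).
The second survey: N=116, proportions 0.103448, 0.137931, 0.112069, 0.189655, 0.172414, 0.163793, 0.12069, giving 1−D = 0.850624.
Difference = |0.789256 − 0.850624| = 0.061368, i.e. 0.061 to 3 decimal places.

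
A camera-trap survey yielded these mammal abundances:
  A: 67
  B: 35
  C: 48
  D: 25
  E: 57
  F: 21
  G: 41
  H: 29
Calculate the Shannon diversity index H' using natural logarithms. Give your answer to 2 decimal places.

2.01

Total N = 67+35+48+25+57+21+41+29 = 323, so the proportions are 0.2074, 0.1084, 0.1486, 0.0774, 0.1765, 0.065, 0.1269, 0.0898 (working shown to 4 dp, full precision carried).
Each pᵢ ln pᵢ term: 0.2074×(-1.5730)=-0.3263, 0.1084×(-2.2223)=-0.2408, 0.1486×(-1.9065)=-0.2833, 0.0774×(-2.5588)=-0.1980, 0.1765×(-1.7346)=-0.3061, 0.065×(-2.7331)=-0.1777, 0.1269×(-2.0641)=-0.2620, 0.0898×(-2.4104)=-0.2164.
Sum = -2.0107, so H' = 2.01.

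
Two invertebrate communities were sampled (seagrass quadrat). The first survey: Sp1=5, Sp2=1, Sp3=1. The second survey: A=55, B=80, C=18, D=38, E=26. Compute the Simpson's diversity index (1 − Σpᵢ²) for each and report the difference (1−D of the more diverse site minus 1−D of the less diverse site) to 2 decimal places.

0.30

The first survey: N=7, proportions 0.71429, 0.14286, 0.14286, giving 1−D = 0.44898 (working shown to 5 dp, full precision carried).
The second survey: N=217, proportions 0.25346, 0.36866, 0.08295, 0.17512, 0.11982, giving 1−D = 0.74795.
Difference = |0.44898 − 0.74795| = 0.29897, i.e. 0.30 to 2 decimal places.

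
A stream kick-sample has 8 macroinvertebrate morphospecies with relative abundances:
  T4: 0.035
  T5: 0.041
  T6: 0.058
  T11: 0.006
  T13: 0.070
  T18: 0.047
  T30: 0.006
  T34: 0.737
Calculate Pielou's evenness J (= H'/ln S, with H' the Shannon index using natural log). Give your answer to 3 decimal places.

0.495

H' = −Σ pᵢ ln pᵢ = −((-0.11733) + (-0.13096) + (-0.16514) + (-0.03070) + (-0.18615) + (-0.14371) + (-0.03070) + (-0.22491)) = 1.02960 (working shown to 5 dp, full precision carried).
With S = 8 species, ln S = 2.07944, so J = 1.02960/2.07944 = 0.49513, i.e. 0.495 to 3 decimal places.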